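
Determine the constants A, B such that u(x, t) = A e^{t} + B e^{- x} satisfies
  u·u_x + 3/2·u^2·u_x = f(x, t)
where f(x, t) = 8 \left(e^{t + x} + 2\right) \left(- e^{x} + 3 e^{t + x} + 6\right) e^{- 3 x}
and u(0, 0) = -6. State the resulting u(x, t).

Answer: u(x, t) = - 2 e^{t} - 4 e^{- x}

Derivation:
Substitute the ansatz u = A e^{t} + B e^{- x} into the left-hand side.
Derivatives of the ansatz:
  u_x = - B e^{- x}
Term by term:
  u·u_x = - A B e^{t} e^{- x} - B^{2} e^{- 2 x}
  3/2·u^2·u_x = - \frac{3 A^{2} B e^{2 t} e^{- x}}{2} - 3 A B^{2} e^{t} e^{- 2 x} - \frac{3 B^{3} e^{- 3 x}}{2}
So the left-hand side equals
  - \frac{3 A^{2} B e^{2 t} e^{- x}}{2} - 3 A B^{2} e^{t} e^{- 2 x} - A B e^{t} e^{- x} - \frac{3 B^{3} e^{- 3 x}}{2} - B^{2} e^{- 2 x}
This must equal f(x, t) identically; expanded, f = 24 e^{2 t} e^{- x} - 8 e^{t} e^{- x} + 96 e^{t} e^{- 2 x} - 16 e^{- 2 x} + 96 e^{- 3 x}.
Matching coefficients of the independent functions:
  [e^{t} e^{- 2 x}]:  - 3 A B^{2} = 96
  [e^{t} e^{- x}]:  - A B = -8
  [e^{2 t} e^{- x}]:  - \frac{3 A^{2} B}{2} = 24
  [e^{- 3 x}]:  - \frac{3 B^{3}}{2} = 96
  [e^{- 2 x}]:  - B^{2} = -16
Solving: A = -2, B = -4.
Check against the point condition:
  u(0, 0) = -6  ⟹  A + B = -6  ✓
Hence u(x, t) = - 2 e^{t} - 4 e^{- x}.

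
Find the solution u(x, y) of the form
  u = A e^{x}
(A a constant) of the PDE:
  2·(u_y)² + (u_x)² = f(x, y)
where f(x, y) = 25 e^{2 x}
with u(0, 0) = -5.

Substitute the ansatz u = A e^{x} into the left-hand side.
Derivatives of the ansatz:
  u_y = 0
  u_x = A e^{x}
Term by term:
  2·(u_y)² = 0
  (u_x)² = A^{2} e^{2 x}
So the left-hand side equals
  A^{2} e^{2 x}
This must equal f(x, y) = 25 e^{2 x} identically.
Matching coefficients of the independent functions:
  [e^{2 x}]:  A^{2} = 25
These equations allow (A) = (-5) or (5).
Impose the point condition(s):
  u(0, 0) = -5  ⟹  A = -5
Only A = -5 satisfies everything.
Hence u(x, y) = - 5 e^{x}.

Answer: u(x, y) = - 5 e^{x}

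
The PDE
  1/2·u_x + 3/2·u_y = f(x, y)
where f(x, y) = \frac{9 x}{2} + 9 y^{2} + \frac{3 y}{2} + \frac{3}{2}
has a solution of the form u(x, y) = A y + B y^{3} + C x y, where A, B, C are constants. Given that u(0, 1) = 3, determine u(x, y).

Answer: u(x, y) = 3 x y + 2 y^{3} + y

Derivation:
Substitute the ansatz u = A y + B y^{3} + C x y into the left-hand side.
Derivatives of the ansatz:
  u_x = C y
  u_y = A + 3 B y^{2} + C x
Term by term:
  1/2·u_x = \frac{C y}{2}
  3/2·u_y = \frac{3 A}{2} + \frac{9 B y^{2}}{2} + \frac{3 C x}{2}
So the left-hand side equals
  \frac{3 A}{2} + \frac{9 B y^{2}}{2} + \frac{3 C x}{2} + \frac{C y}{2}
This must equal f(x, y) = \frac{9 x}{2} + 9 y^{2} + \frac{3 y}{2} + \frac{3}{2} identically.
Matching coefficients of the independent functions:
  [constant term]:  \frac{3 A}{2} = \frac{3}{2}
  [x]:  \frac{3 C}{2} = \frac{9}{2}
  [y]:  \frac{C}{2} = \frac{3}{2}
  [y^{2}]:  \frac{9 B}{2} = 9
Solving: A = 1, B = 2, C = 3.
Check against the point condition:
  u(0, 1) = 3  ⟹  A + B = 3  ✓
Hence u(x, y) = 3 x y + 2 y^{3} + y.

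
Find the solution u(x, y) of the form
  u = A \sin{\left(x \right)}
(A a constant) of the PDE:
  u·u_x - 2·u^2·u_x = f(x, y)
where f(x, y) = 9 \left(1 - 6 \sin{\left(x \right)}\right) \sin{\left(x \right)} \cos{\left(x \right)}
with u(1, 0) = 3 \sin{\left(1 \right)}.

Substitute the ansatz u = A \sin{\left(x \right)} into the left-hand side.
Derivatives of the ansatz:
  u_x = A \cos{\left(x \right)}
Term by term:
  u·u_x = A^{2} \sin{\left(x \right)} \cos{\left(x \right)}
  -2·u^2·u_x = - 2 A^{3} \sin^{2}{\left(x \right)} \cos{\left(x \right)}
So the left-hand side equals
  - 2 A^{3} \sin^{2}{\left(x \right)} \cos{\left(x \right)} + A^{2} \sin{\left(x \right)} \cos{\left(x \right)}
This must equal f(x, y) identically; expanded, f = - 54 \sin^{2}{\left(x \right)} \cos{\left(x \right)} + 9 \sin{\left(x \right)} \cos{\left(x \right)}.
Matching coefficients of the independent functions:
  [\sin{\left(x \right)} \cos{\left(x \right)}]:  A^{2} = 9
  [\sin^{2}{\left(x \right)} \cos{\left(x \right)}]:  - 2 A^{3} = -54
Solving: A = 3.
Check against the point condition:
  u(1, 0) = 3 \sin{\left(1 \right)}  ⟹  A \sin{\left(1 \right)} = 3 \sin{\left(1 \right)}  ✓
Hence u(x, y) = 3 \sin{\left(x \right)}.

Answer: u(x, y) = 3 \sin{\left(x \right)}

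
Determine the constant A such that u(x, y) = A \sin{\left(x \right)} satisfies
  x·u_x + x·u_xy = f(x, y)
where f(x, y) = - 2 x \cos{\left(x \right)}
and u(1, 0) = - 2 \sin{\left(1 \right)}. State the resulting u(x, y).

Answer: u(x, y) = - 2 \sin{\left(x \right)}

Derivation:
Substitute the ansatz u = A \sin{\left(x \right)} into the left-hand side.
Derivatives of the ansatz:
  u_x = A \cos{\left(x \right)}
  u_xy = 0
Term by term:
  x·u_x = A x \cos{\left(x \right)}
  x·u_xy = 0
So the left-hand side equals
  A x \cos{\left(x \right)}
This must equal f(x, y) = - 2 x \cos{\left(x \right)} identically.
Matching coefficients of the independent functions:
  [x \cos{\left(x \right)}]:  A = -2
Solving: A = -2.
Check against the point condition:
  u(1, 0) = - 2 \sin{\left(1 \right)}  ⟹  A \sin{\left(1 \right)} = - 2 \sin{\left(1 \right)}  ✓
Hence u(x, y) = - 2 \sin{\left(x \right)}.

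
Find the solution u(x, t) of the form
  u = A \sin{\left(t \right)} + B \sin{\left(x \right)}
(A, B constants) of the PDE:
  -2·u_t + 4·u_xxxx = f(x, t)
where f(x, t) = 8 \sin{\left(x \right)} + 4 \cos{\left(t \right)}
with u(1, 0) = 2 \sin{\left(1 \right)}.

Answer: u(x, t) = - 2 \sin{\left(t \right)} + 2 \sin{\left(x \right)}

Derivation:
Substitute the ansatz u = A \sin{\left(t \right)} + B \sin{\left(x \right)} into the left-hand side.
Derivatives of the ansatz:
  u_t = A \cos{\left(t \right)}
  u_xxxx = B \sin{\left(x \right)}
Term by term:
  -2·u_t = - 2 A \cos{\left(t \right)}
  4·u_xxxx = 4 B \sin{\left(x \right)}
So the left-hand side equals
  - 2 A \cos{\left(t \right)} + 4 B \sin{\left(x \right)}
This must equal f(x, t) = 8 \sin{\left(x \right)} + 4 \cos{\left(t \right)} identically.
Matching coefficients of the independent functions:
  [\sin{\left(x \right)}]:  4 B = 8
  [\cos{\left(t \right)}]:  - 2 A = 4
Solving: A = -2, B = 2.
Check against the point condition:
  u(1, 0) = 2 \sin{\left(1 \right)}  ⟹  B \sin{\left(1 \right)} = 2 \sin{\left(1 \right)}  ✓
Hence u(x, t) = - 2 \sin{\left(t \right)} + 2 \sin{\left(x \right)}.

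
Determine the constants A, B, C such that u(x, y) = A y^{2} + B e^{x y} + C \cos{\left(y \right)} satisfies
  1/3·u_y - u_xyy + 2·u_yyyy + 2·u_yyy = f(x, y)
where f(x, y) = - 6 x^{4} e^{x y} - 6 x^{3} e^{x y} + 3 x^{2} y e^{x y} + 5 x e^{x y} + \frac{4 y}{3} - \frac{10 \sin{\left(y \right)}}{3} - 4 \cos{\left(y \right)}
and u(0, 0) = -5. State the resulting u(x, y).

Substitute the ansatz u = A y^{2} + B e^{x y} + C \cos{\left(y \right)} into the left-hand side.
Derivatives of the ansatz:
  u_y = 2 A y + B x e^{x y} - C \sin{\left(y \right)}
  u_xyy = B x^{2} y e^{x y} + 2 B x e^{x y}
  u_yyyy = B x^{4} e^{x y} + C \cos{\left(y \right)}
  u_yyy = B x^{3} e^{x y} + C \sin{\left(y \right)}
Term by term:
  1/3·u_y = \frac{2 A y}{3} + \frac{B x e^{x y}}{3} - \frac{C \sin{\left(y \right)}}{3}
  -u_xyy = - B x^{2} y e^{x y} - 2 B x e^{x y}
  2·u_yyyy = 2 B x^{4} e^{x y} + 2 C \cos{\left(y \right)}
  2·u_yyy = 2 B x^{3} e^{x y} + 2 C \sin{\left(y \right)}
So the left-hand side equals
  \frac{2 A y}{3} + 2 B x^{4} e^{x y} + 2 B x^{3} e^{x y} - B x^{2} y e^{x y} - \frac{5 B x e^{x y}}{3} + \frac{5 C \sin{\left(y \right)}}{3} + 2 C \cos{\left(y \right)}
This must equal f(x, y) = - 6 x^{4} e^{x y} - 6 x^{3} e^{x y} + 3 x^{2} y e^{x y} + 5 x e^{x y} + \frac{4 y}{3} - \frac{10 \sin{\left(y \right)}}{3} - 4 \cos{\left(y \right)} identically.
Matching coefficients of the independent functions:
  [y]:  \frac{2 A}{3} = \frac{4}{3}
  [x e^{x y}]:  - \frac{5 B}{3} = 5
  [x^{3} e^{x y}, x^{4} e^{x y}]:  2 B = -6
  [x^{2} y e^{x y}]:  - B = 3
  [\sin{\left(y \right)}]:  \frac{5 C}{3} = - \frac{10}{3}
  [\cos{\left(y \right)}]:  2 C = -4
Solving: A = 2, B = -3, C = -2.
Check against the point condition:
  u(0, 0) = -5  ⟹  B + C = -5  ✓
Hence u(x, y) = 2 y^{2} - 3 e^{x y} - 2 \cos{\left(y \right)}.

Answer: u(x, y) = 2 y^{2} - 3 e^{x y} - 2 \cos{\left(y \right)}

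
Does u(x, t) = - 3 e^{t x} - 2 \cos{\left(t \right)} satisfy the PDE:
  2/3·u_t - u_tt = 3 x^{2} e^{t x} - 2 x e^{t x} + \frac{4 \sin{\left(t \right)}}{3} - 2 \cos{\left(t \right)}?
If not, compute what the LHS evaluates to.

Answer: Yes

Derivation:
Evaluate each term of the left-hand side for u = - 3 e^{t x} - 2 \cos{\left(t \right)}.
Derivatives:
  u_t = - 3 x e^{t x} + 2 \sin{\left(t \right)}
  u_tt = - 3 x^{2} e^{t x} + 2 \cos{\left(t \right)}
Terms:
  2/3·u_t = - 2 x e^{t x} + \frac{4 \sin{\left(t \right)}}{3}
  -u_tt = 3 x^{2} e^{t x} - 2 \cos{\left(t \right)}
Sum: LHS = 3 x^{2} e^{t x} - 2 x e^{t x} + \frac{4 \sin{\left(t \right)}}{3} - 2 \cos{\left(t \right)}
This is exactly the given right-hand side, so u is a solution.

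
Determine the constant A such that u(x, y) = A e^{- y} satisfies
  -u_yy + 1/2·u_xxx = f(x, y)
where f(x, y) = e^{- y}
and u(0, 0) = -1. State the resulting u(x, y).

Substitute the ansatz u = A e^{- y} into the left-hand side.
Derivatives of the ansatz:
  u_yy = A e^{- y}
  u_xxx = 0
Term by term:
  -u_yy = - A e^{- y}
  1/2·u_xxx = 0
So the left-hand side equals
  - A e^{- y}
This must equal f(x, y) = e^{- y} identically.
Matching coefficients of the independent functions:
  [e^{- y}]:  - A = 1
Solving: A = -1.
Check against the point condition:
  u(0, 0) = -1  ⟹  A = -1  ✓
Hence u(x, y) = - e^{- y}.

Answer: u(x, y) = - e^{- y}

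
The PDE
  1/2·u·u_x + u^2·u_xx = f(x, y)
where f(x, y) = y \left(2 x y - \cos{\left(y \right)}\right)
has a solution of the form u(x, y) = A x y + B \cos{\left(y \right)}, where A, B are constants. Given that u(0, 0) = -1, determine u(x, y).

Substitute the ansatz u = A x y + B \cos{\left(y \right)} into the left-hand side.
Derivatives of the ansatz:
  u_x = A y
  u_xx = 0
Term by term:
  1/2·u·u_x = \frac{A^{2} x y^{2}}{2} + \frac{A B y \cos{\left(y \right)}}{2}
  u^2·u_xx = 0
So the left-hand side equals
  \frac{A^{2} x y^{2}}{2} + \frac{A B y \cos{\left(y \right)}}{2}
This must equal f(x, y) identically; expanded, f = 2 x y^{2} - y \cos{\left(y \right)}.
Matching coefficients of the independent functions:
  [x y^{2}]:  \frac{A^{2}}{2} = 2
  [y \cos{\left(y \right)}]:  \frac{A B}{2} = -1
These equations allow (A, B) = (-2, 1) or (2, -1).
Impose the point condition(s):
  u(0, 0) = -1  ⟹  B = -1
Only A = 2, B = -1 satisfies everything.
Hence u(x, y) = 2 x y - \cos{\left(y \right)}.

Answer: u(x, y) = 2 x y - \cos{\left(y \right)}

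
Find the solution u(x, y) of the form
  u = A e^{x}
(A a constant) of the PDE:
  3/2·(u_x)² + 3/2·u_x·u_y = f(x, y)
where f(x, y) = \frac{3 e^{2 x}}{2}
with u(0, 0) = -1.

Substitute the ansatz u = A e^{x} into the left-hand side.
Derivatives of the ansatz:
  u_x = A e^{x}
  u_y = 0
Term by term:
  3/2·(u_x)² = \frac{3 A^{2} e^{2 x}}{2}
  3/2·u_x·u_y = 0
So the left-hand side equals
  \frac{3 A^{2} e^{2 x}}{2}
This must equal f(x, y) = \frac{3 e^{2 x}}{2} identically.
Matching coefficients of the independent functions:
  [e^{2 x}]:  \frac{3 A^{2}}{2} = \frac{3}{2}
These equations allow (A) = (-1) or (1).
Impose the point condition(s):
  u(0, 0) = -1  ⟹  A = -1
Only A = -1 satisfies everything.
Hence u(x, y) = - e^{x}.

Answer: u(x, y) = - e^{x}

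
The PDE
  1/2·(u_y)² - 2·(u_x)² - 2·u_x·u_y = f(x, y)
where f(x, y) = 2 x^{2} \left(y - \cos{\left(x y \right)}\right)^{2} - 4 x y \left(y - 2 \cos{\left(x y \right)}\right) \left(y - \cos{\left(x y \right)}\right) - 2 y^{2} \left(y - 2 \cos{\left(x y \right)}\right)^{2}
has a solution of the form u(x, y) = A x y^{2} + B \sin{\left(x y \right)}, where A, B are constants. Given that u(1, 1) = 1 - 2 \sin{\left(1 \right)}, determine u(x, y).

Substitute the ansatz u = A x y^{2} + B \sin{\left(x y \right)} into the left-hand side.
Derivatives of the ansatz:
  u_y = 2 A x y + B x \cos{\left(x y \right)}
  u_x = A y^{2} + B y \cos{\left(x y \right)}
Term by term:
  1/2·(u_y)² = 2 A^{2} x^{2} y^{2} + 2 A B x^{2} y \cos{\left(x y \right)} + \frac{B^{2} x^{2} \cos^{2}{\left(x y \right)}}{2}
  -2·(u_x)² = - 2 A^{2} y^{4} - 4 A B y^{3} \cos{\left(x y \right)} - 2 B^{2} y^{2} \cos^{2}{\left(x y \right)}
  -2·u_x·u_y = - 4 A^{2} x y^{3} - 6 A B x y^{2} \cos{\left(x y \right)} - 2 B^{2} x y \cos^{2}{\left(x y \right)}
So the left-hand side equals
  2 A^{2} x^{2} y^{2} - 4 A^{2} x y^{3} - 2 A^{2} y^{4} + 2 A B x^{2} y \cos{\left(x y \right)} - 6 A B x y^{2} \cos{\left(x y \right)} - 4 A B y^{3} \cos{\left(x y \right)} + \frac{B^{2} x^{2} \cos^{2}{\left(x y \right)}}{2} - 2 B^{2} x y \cos^{2}{\left(x y \right)} - 2 B^{2} y^{2} \cos^{2}{\left(x y \right)}
This must equal f(x, y) identically; expanded, f = 2 x^{2} y^{2} - 4 x^{2} y \cos{\left(x y \right)} + 2 x^{2} \cos^{2}{\left(x y \right)} - 4 x y^{3} + 12 x y^{2} \cos{\left(x y \right)} - 8 x y \cos^{2}{\left(x y \right)} - 2 y^{4} + 8 y^{3} \cos{\left(x y \right)} - 8 y^{2} \cos^{2}{\left(x y \right)}.
Matching coefficients of the independent functions:
  [y^{4}]:  - 2 A^{2} = -2
  [x y^{3}]:  - 4 A^{2} = -4
  [x^{2} y^{2}]:  2 A^{2} = 2
  [x^{2} \cos^{2}{\left(x y \right)}]:  \frac{B^{2}}{2} = 2
  [y^{2} \cos^{2}{\left(x y \right)}, x y \cos^{2}{\left(x y \right)}]:  - 2 B^{2} = -8
  [y^{3} \cos{\left(x y \right)}]:  - 4 A B = 8
  [x y^{2} \cos{\left(x y \right)}]:  - 6 A B = 12
  [x^{2} y \cos{\left(x y \right)}]:  2 A B = -4
These equations allow (A, B) = (-1, 2) or (1, -2).
Impose the point condition(s):
  u(1, 1) = 1 - 2 \sin{\left(1 \right)}  ⟹  A + B \sin{\left(1 \right)} = 1 - 2 \sin{\left(1 \right)}
Only A = 1, B = -2 satisfies everything.
Hence u(x, y) = x y^{2} - 2 \sin{\left(x y \right)}.

Answer: u(x, y) = x y^{2} - 2 \sin{\left(x y \right)}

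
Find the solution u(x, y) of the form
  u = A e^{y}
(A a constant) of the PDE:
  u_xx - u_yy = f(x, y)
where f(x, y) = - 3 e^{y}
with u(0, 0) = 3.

Substitute the ansatz u = A e^{y} into the left-hand side.
Derivatives of the ansatz:
  u_xx = 0
  u_yy = A e^{y}
Term by term:
  u_xx = 0
  -u_yy = - A e^{y}
So the left-hand side equals
  - A e^{y}
This must equal f(x, y) = - 3 e^{y} identically.
Matching coefficients of the independent functions:
  [e^{y}]:  - A = -3
Solving: A = 3.
Check against the point condition:
  u(0, 0) = 3  ⟹  A = 3  ✓
Hence u(x, y) = 3 e^{y}.

Answer: u(x, y) = 3 e^{y}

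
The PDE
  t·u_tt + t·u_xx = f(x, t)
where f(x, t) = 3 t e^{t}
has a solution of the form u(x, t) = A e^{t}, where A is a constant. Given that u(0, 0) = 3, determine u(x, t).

Answer: u(x, t) = 3 e^{t}

Derivation:
Substitute the ansatz u = A e^{t} into the left-hand side.
Derivatives of the ansatz:
  u_tt = A e^{t}
  u_xx = 0
Term by term:
  t·u_tt = A t e^{t}
  t·u_xx = 0
So the left-hand side equals
  A t e^{t}
This must equal f(x, t) = 3 t e^{t} identically.
Matching coefficients of the independent functions:
  [t e^{t}]:  A = 3
Solving: A = 3.
Check against the point condition:
  u(0, 0) = 3  ⟹  A = 3  ✓
Hence u(x, t) = 3 e^{t}.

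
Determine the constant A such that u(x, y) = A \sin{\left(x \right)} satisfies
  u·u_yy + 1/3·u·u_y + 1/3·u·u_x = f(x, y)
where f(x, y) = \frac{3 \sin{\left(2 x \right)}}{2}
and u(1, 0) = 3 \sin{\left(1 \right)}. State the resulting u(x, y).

Substitute the ansatz u = A \sin{\left(x \right)} into the left-hand side.
Derivatives of the ansatz:
  u_yy = 0
  u_y = 0
  u_x = A \cos{\left(x \right)}
Term by term:
  u·u_yy = 0
  1/3·u·u_y = 0
  1/3·u·u_x = \frac{A^{2} \sin{\left(x \right)} \cos{\left(x \right)}}{3}
So the left-hand side equals
  \frac{A^{2} \sin{\left(x \right)} \cos{\left(x \right)}}{3}
This must equal f(x, y) identically; expanded, f = 3 \sin{\left(x \right)} \cos{\left(x \right)}.
Matching coefficients of the independent functions:
  [\sin{\left(x \right)} \cos{\left(x \right)}]:  \frac{A^{2}}{3} = 3
These equations allow (A) = (-3) or (3).
Impose the point condition(s):
  u(1, 0) = 3 \sin{\left(1 \right)}  ⟹  A \sin{\left(1 \right)} = 3 \sin{\left(1 \right)}
Only A = 3 satisfies everything.
Hence u(x, y) = 3 \sin{\left(x \right)}.

Answer: u(x, y) = 3 \sin{\left(x \right)}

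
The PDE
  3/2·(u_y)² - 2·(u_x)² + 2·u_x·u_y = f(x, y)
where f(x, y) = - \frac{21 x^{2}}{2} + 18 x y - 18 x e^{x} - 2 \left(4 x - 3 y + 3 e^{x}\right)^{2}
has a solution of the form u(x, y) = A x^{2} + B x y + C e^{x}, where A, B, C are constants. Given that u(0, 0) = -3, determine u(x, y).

Substitute the ansatz u = A x^{2} + B x y + C e^{x} into the left-hand side.
Derivatives of the ansatz:
  u_y = B x
  u_x = 2 A x + B y + C e^{x}
Term by term:
  3/2·(u_y)² = \frac{3 B^{2} x^{2}}{2}
  -2·(u_x)² = - 8 A^{2} x^{2} - 8 A B x y - 8 A C x e^{x} - 2 B^{2} y^{2} - 4 B C y e^{x} - 2 C^{2} e^{2 x}
  2·u_x·u_y = 4 A B x^{2} + 2 B^{2} x y + 2 B C x e^{x}
So the left-hand side equals
  - 8 A^{2} x^{2} + 4 A B x^{2} - 8 A B x y - 8 A C x e^{x} + \frac{3 B^{2} x^{2}}{2} + 2 B^{2} x y - 2 B^{2} y^{2} + 2 B C x e^{x} - 4 B C y e^{x} - 2 C^{2} e^{2 x}
This must equal f(x, y) identically; expanded, f = - \frac{85 x^{2}}{2} + 66 x y - 66 x e^{x} - 18 y^{2} + 36 y e^{x} - 18 e^{2 x}.
Matching coefficients of the independent functions:
  [x^{2}]:  - 8 A^{2} + 4 A B + \frac{3 B^{2}}{2} = - \frac{85}{2}
  [y^{2}]:  - 2 B^{2} = -18
  [x y]:  - 8 A B + 2 B^{2} = 66
  [x e^{x}]:  - 8 A C + 2 B C = -66
  [y e^{x}]:  - 4 B C = 36
  [e^{2 x}]:  - 2 C^{2} = -18
These equations allow (A, B, C) = (-2, 3, -3) or (2, -3, 3).
Impose the point condition(s):
  u(0, 0) = -3  ⟹  C = -3
Only A = -2, B = 3, C = -3 satisfies everything.
Hence u(x, y) = - 2 x^{2} + 3 x y - 3 e^{x}.

Answer: u(x, y) = - 2 x^{2} + 3 x y - 3 e^{x}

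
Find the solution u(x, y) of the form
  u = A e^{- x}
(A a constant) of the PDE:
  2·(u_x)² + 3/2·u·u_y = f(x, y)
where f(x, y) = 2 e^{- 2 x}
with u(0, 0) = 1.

Substitute the ansatz u = A e^{- x} into the left-hand side.
Derivatives of the ansatz:
  u_x = - A e^{- x}
  u_y = 0
Term by term:
  2·(u_x)² = 2 A^{2} e^{- 2 x}
  3/2·u·u_y = 0
So the left-hand side equals
  2 A^{2} e^{- 2 x}
This must equal f(x, y) = 2 e^{- 2 x} identically.
Matching coefficients of the independent functions:
  [e^{- 2 x}]:  2 A^{2} = 2
These equations allow (A) = (-1) or (1).
Impose the point condition(s):
  u(0, 0) = 1  ⟹  A = 1
Only A = 1 satisfies everything.
Hence u(x, y) = e^{- x}.

Answer: u(x, y) = e^{- x}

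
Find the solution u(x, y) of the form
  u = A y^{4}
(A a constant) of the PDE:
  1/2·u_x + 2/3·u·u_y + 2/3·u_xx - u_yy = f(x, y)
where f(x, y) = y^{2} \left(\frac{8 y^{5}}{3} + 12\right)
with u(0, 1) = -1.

Substitute the ansatz u = A y^{4} into the left-hand side.
Derivatives of the ansatz:
  u_x = 0
  u_y = 4 A y^{3}
  u_xx = 0
  u_yy = 12 A y^{2}
Term by term:
  1/2·u_x = 0
  2/3·u·u_y = \frac{8 A^{2} y^{7}}{3}
  2/3·u_xx = 0
  -u_yy = - 12 A y^{2}
So the left-hand side equals
  \frac{8 A^{2} y^{7}}{3} - 12 A y^{2}
This must equal f(x, y) identically; expanded, f = \frac{8 y^{7}}{3} + 12 y^{2}.
Matching coefficients of the independent functions:
  [y^{2}]:  - 12 A = 12
  [y^{7}]:  \frac{8 A^{2}}{3} = \frac{8}{3}
Solving: A = -1.
Check against the point condition:
  u(0, 1) = -1  ⟹  A = -1  ✓
Hence u(x, y) = - y^{4}.

Answer: u(x, y) = - y^{4}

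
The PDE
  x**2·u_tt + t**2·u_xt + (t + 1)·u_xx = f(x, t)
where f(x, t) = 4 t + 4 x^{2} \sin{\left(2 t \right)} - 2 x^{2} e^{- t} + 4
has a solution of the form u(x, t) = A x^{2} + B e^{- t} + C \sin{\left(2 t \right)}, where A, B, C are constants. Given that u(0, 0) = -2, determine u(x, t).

Answer: u(x, t) = 2 x^{2} - \sin{\left(2 t \right)} - 2 e^{- t}

Derivation:
Substitute the ansatz u = A x^{2} + B e^{- t} + C \sin{\left(2 t \right)} into the left-hand side.
Derivatives of the ansatz:
  u_tt = B e^{- t} - 4 C \sin{\left(2 t \right)}
  u_xt = 0
  u_xx = 2 A
Term by term:
  x**2·u_tt = B x^{2} e^{- t} - 4 C x^{2} \sin{\left(2 t \right)}
  t**2·u_xt = 0
  (t + 1)·u_xx = 2 A t + 2 A
So the left-hand side equals
  2 A t + 2 A + B x^{2} e^{- t} - 4 C x^{2} \sin{\left(2 t \right)}
This must equal f(x, t) = 4 t + 4 x^{2} \sin{\left(2 t \right)} - 2 x^{2} e^{- t} + 4 identically.
Matching coefficients of the independent functions:
  [constant term, t]:  2 A = 4
  [x^{2} e^{- t}]:  B = -2
  [x^{2} \sin{\left(2 t \right)}]:  - 4 C = 4
Solving: A = 2, B = -2, C = -1.
Check against the point condition:
  u(0, 0) = -2  ⟹  B = -2  ✓
Hence u(x, t) = 2 x^{2} - \sin{\left(2 t \right)} - 2 e^{- t}.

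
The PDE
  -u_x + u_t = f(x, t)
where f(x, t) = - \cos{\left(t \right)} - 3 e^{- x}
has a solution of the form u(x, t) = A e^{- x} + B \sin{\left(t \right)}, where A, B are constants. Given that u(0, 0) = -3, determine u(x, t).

Substitute the ansatz u = A e^{- x} + B \sin{\left(t \right)} into the left-hand side.
Derivatives of the ansatz:
  u_x = - A e^{- x}
  u_t = B \cos{\left(t \right)}
Term by term:
  -u_x = A e^{- x}
  u_t = B \cos{\left(t \right)}
So the left-hand side equals
  A e^{- x} + B \cos{\left(t \right)}
This must equal f(x, t) = - \cos{\left(t \right)} - 3 e^{- x} identically.
Matching coefficients of the independent functions:
  [e^{- x}]:  A = -3
  [\cos{\left(t \right)}]:  B = -1
Solving: A = -3, B = -1.
Check against the point condition:
  u(0, 0) = -3  ⟹  A = -3  ✓
Hence u(x, t) = - \sin{\left(t \right)} - 3 e^{- x}.

Answer: u(x, t) = - \sin{\left(t \right)} - 3 e^{- x}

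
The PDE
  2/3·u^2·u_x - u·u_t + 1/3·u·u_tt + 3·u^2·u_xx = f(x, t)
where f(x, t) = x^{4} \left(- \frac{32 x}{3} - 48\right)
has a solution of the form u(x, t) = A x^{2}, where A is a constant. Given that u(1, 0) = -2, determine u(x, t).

Substitute the ansatz u = A x^{2} into the left-hand side.
Derivatives of the ansatz:
  u_x = 2 A x
  u_t = 0
  u_tt = 0
  u_xx = 2 A
Term by term:
  2/3·u^2·u_x = \frac{4 A^{3} x^{5}}{3}
  -u·u_t = 0
  1/3·u·u_tt = 0
  3·u^2·u_xx = 6 A^{3} x^{4}
So the left-hand side equals
  \frac{4 A^{3} x^{5}}{3} + 6 A^{3} x^{4}
This must equal f(x, t) identically; expanded, f = - \frac{32 x^{5}}{3} - 48 x^{4}.
Matching coefficients of the independent functions:
  [x^{4}]:  6 A^{3} = -48
  [x^{5}]:  \frac{4 A^{3}}{3} = - \frac{32}{3}
Solving: A = -2.
Check against the point condition:
  u(1, 0) = -2  ⟹  A = -2  ✓
Hence u(x, t) = - 2 x^{2}.

Answer: u(x, t) = - 2 x^{2}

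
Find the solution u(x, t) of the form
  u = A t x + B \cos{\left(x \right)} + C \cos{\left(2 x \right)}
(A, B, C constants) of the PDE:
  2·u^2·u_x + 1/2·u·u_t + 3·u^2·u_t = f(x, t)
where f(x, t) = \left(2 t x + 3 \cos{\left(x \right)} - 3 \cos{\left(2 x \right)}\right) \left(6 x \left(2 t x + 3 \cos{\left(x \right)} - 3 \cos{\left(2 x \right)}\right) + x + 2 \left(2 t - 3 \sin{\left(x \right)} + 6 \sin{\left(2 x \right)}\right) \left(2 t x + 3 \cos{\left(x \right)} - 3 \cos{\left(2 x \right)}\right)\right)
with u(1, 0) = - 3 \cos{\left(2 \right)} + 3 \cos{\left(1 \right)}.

Substitute the ansatz u = A t x + B \cos{\left(x \right)} + C \cos{\left(2 x \right)} into the left-hand side.
Derivatives of the ansatz:
  u_x = A t - B \sin{\left(x \right)} - 2 C \sin{\left(2 x \right)}
  u_t = A x
Term by term:
  2·u^2·u_x = 2 A^{3} t^{3} x^{2} - 2 A^{2} B t^{2} x^{2} \sin{\left(x \right)} + 4 A^{2} B t^{2} x \cos{\left(x \right)} - 4 A^{2} C t^{2} x^{2} \sin{\left(2 x \right)} + 4 A^{2} C t^{2} x \cos{\left(2 x \right)} - 4 A B^{2} t x \sin{\left(x \right)} \cos{\left(x \right)} + 2 A B^{2} t \cos^{2}{\left(x \right)} - 4 A B C t x \sin{\left(x \right)} \cos{\left(2 x \right)} - 8 A B C t x \sin{\left(2 x \right)} \cos{\left(x \right)} + 4 A B C t \cos{\left(x \right)} \cos{\left(2 x \right)} - 8 A C^{2} t x \sin{\left(2 x \right)} \cos{\left(2 x \right)} + 2 A C^{2} t \cos^{2}{\left(2 x \right)} - 2 B^{3} \sin{\left(x \right)} \cos^{2}{\left(x \right)} - 4 B^{2} C \sin{\left(x \right)} \cos{\left(x \right)} \cos{\left(2 x \right)} - 4 B^{2} C \sin{\left(2 x \right)} \cos^{2}{\left(x \right)} - 2 B C^{2} \sin{\left(x \right)} \cos^{2}{\left(2 x \right)} - 8 B C^{2} \sin{\left(2 x \right)} \cos{\left(x \right)} \cos{\left(2 x \right)} - 4 C^{3} \sin{\left(2 x \right)} \cos^{2}{\left(2 x \right)}
  1/2·u·u_t = \frac{A^{2} t x^{2}}{2} + \frac{A B x \cos{\left(x \right)}}{2} + \frac{A C x \cos{\left(2 x \right)}}{2}
  3·u^2·u_t = 3 A^{3} t^{2} x^{3} + 6 A^{2} B t x^{2} \cos{\left(x \right)} + 6 A^{2} C t x^{2} \cos{\left(2 x \right)} + 3 A B^{2} x \cos^{2}{\left(x \right)} + 6 A B C x \cos{\left(x \right)} \cos{\left(2 x \right)} + 3 A C^{2} x \cos^{2}{\left(2 x \right)}
Sum these and collect like terms in the independent variables.
This must equal f(x, t) identically; expanded, f = 16 t^{3} x^{2} + 24 t^{2} x^{3} - 24 t^{2} x^{2} \sin{\left(x \right)} + 48 t^{2} x^{2} \sin{\left(2 x \right)} + 48 t^{2} x \cos{\left(x \right)} - 48 t^{2} x \cos{\left(2 x \right)} + 72 t x^{2} \cos{\left(x \right)} - 72 t x^{2} \cos{\left(2 x \right)} + 2 t x^{2} - 72 t x \sin{\left(x \right)} \cos{\left(x \right)} + 72 t x \sin{\left(x \right)} \cos{\left(2 x \right)} + 144 t x \sin{\left(2 x \right)} \cos{\left(x \right)} - 144 t x \sin{\left(2 x \right)} \cos{\left(2 x \right)} + 36 t \cos^{2}{\left(x \right)} - 72 t \cos{\left(x \right)} \cos{\left(2 x \right)} + 36 t \cos^{2}{\left(2 x \right)} + 54 x \cos^{2}{\left(x \right)} - 108 x \cos{\left(x \right)} \cos{\left(2 x \right)} + 3 x \cos{\left(x \right)} + 54 x \cos^{2}{\left(2 x \right)} - 3 x \cos{\left(2 x \right)} - 54 \sin{\left(x \right)} \cos^{2}{\left(x \right)} + 108 \sin{\left(x \right)} \cos{\left(x \right)} \cos{\left(2 x \right)} - 54 \sin{\left(x \right)} \cos^{2}{\left(2 x \right)} + 108 \sin{\left(2 x \right)} \cos^{2}{\left(x \right)} - 216 \sin{\left(2 x \right)} \cos{\left(x \right)} \cos{\left(2 x \right)} + 108 \sin{\left(2 x \right)} \cos^{2}{\left(2 x \right)}.
Matching coefficients of the independent functions:
(each divided by its leading coefficient; functions giving the same equation are listed together)
  [t x^{2}]:  A^{2} - 4 = 0
  [t \cos^{2}{\left(x \right)}, x \cos^{2}{\left(x \right)}, t x \sin{\left(x \right)} \cos{\left(x \right)}]:  A B^{2} - 18 = 0
  [t \cos^{2}{\left(2 x \right)}, x \cos^{2}{\left(2 x \right)}, t x \sin{\left(2 x \right)} \cos{\left(2 x \right)}]:  A C^{2} - 18 = 0
  [t^{2} x^{3}, t^{3} x^{2}]:  A^{3} - 8 = 0
  [x \cos{\left(x \right)}]:  A B - 6 = 0
  [x \cos{\left(2 x \right)}]:  A C + 6 = 0
  [\sin{\left(x \right)} \cos^{2}{\left(x \right)}]:  B^{3} - 27 = 0
  [\sin{\left(x \right)} \cos^{2}{\left(2 x \right)}, \sin{\left(2 x \right)} \cos{\left(x \right)} \cos{\left(2 x \right)}]:  B C^{2} - 27 = 0
  [\sin{\left(2 x \right)} \cos^{2}{\left(x \right)}, \sin{\left(x \right)} \cos{\left(x \right)} \cos{\left(2 x \right)}]:  B^{2} C + 27 = 0
  [\sin{\left(2 x \right)} \cos^{2}{\left(2 x \right)}]:  C^{3} + 27 = 0
  [t x^{2} \cos{\left(x \right)}, t^{2} x \cos{\left(x \right)}, t^{2} x^{2} \sin{\left(x \right)}]:  A^{2} B - 12 = 0
  [t x^{2} \cos{\left(2 x \right)}, t^{2} x \cos{\left(2 x \right)}, t^{2} x^{2} \sin{\left(2 x \right)}]:  A^{2} C + 12 = 0
  [t \cos{\left(x \right)} \cos{\left(2 x \right)}, x \cos{\left(x \right)} \cos{\left(2 x \right)}, t x \sin{\left(x \right)} \cos{\left(2 x \right)}, …]:  A B C + 18 = 0
Solving: A = 2, B = 3, C = -3.
Check against the point condition:
  u(1, 0) = - 3 \cos{\left(2 \right)} + 3 \cos{\left(1 \right)}  ⟹  B \cos{\left(1 \right)} + C \cos{\left(2 \right)} = - 3 \cos{\left(2 \right)} + 3 \cos{\left(1 \right)}  ✓
Hence u(x, t) = 2 t x + 3 \cos{\left(x \right)} - 3 \cos{\left(2 x \right)}.

Answer: u(x, t) = 2 t x + 3 \cos{\left(x \right)} - 3 \cos{\left(2 x \right)}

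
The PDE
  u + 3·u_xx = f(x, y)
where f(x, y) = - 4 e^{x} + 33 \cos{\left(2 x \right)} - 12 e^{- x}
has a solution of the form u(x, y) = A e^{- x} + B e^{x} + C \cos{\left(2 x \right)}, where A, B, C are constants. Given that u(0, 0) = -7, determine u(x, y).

Answer: u(x, y) = - e^{x} - 3 \cos{\left(2 x \right)} - 3 e^{- x}

Derivation:
Substitute the ansatz u = A e^{- x} + B e^{x} + C \cos{\left(2 x \right)} into the left-hand side.
Derivatives of the ansatz:
  u_xx = A e^{- x} + B e^{x} - 4 C \cos{\left(2 x \right)}
Term by term:
  u = A e^{- x} + B e^{x} + C \cos{\left(2 x \right)}
  3·u_xx = 3 A e^{- x} + 3 B e^{x} - 12 C \cos{\left(2 x \right)}
So the left-hand side equals
  4 A e^{- x} + 4 B e^{x} - 11 C \cos{\left(2 x \right)}
This must equal f(x, y) = - 4 e^{x} + 33 \cos{\left(2 x \right)} - 12 e^{- x} identically.
Matching coefficients of the independent functions:
  [e^{- x}]:  4 A = -12
  [e^{x}]:  4 B = -4
  [\cos{\left(2 x \right)}]:  - 11 C = 33
Solving: A = -3, B = -1, C = -3.
Check against the point condition:
  u(0, 0) = -7  ⟹  A + B + C = -7  ✓
Hence u(x, y) = - e^{x} - 3 \cos{\left(2 x \right)} - 3 e^{- x}.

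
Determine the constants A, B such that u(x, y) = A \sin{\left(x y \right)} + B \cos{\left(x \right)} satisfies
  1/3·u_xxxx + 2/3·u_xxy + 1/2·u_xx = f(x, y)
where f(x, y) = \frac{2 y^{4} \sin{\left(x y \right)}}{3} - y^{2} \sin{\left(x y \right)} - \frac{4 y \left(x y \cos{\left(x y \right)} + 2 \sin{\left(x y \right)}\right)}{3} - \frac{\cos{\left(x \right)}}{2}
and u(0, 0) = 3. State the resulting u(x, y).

Substitute the ansatz u = A \sin{\left(x y \right)} + B \cos{\left(x \right)} into the left-hand side.
Derivatives of the ansatz:
  u_xxxx = A y^{4} \sin{\left(x y \right)} + B \cos{\left(x \right)}
  u_xxy = - A x y^{2} \cos{\left(x y \right)} - 2 A y \sin{\left(x y \right)}
  u_xx = - A y^{2} \sin{\left(x y \right)} - B \cos{\left(x \right)}
Term by term:
  1/3·u_xxxx = \frac{A y^{4} \sin{\left(x y \right)}}{3} + \frac{B \cos{\left(x \right)}}{3}
  2/3·u_xxy = - \frac{2 A x y^{2} \cos{\left(x y \right)}}{3} - \frac{4 A y \sin{\left(x y \right)}}{3}
  1/2·u_xx = - \frac{A y^{2} \sin{\left(x y \right)}}{2} - \frac{B \cos{\left(x \right)}}{2}
So the left-hand side equals
  - \frac{2 A x y^{2} \cos{\left(x y \right)}}{3} + \frac{A y^{4} \sin{\left(x y \right)}}{3} - \frac{A y^{2} \sin{\left(x y \right)}}{2} - \frac{4 A y \sin{\left(x y \right)}}{3} - \frac{B \cos{\left(x \right)}}{6}
This must equal f(x, y) identically; expanded, f = - \frac{4 x y^{2} \cos{\left(x y \right)}}{3} + \frac{2 y^{4} \sin{\left(x y \right)}}{3} - y^{2} \sin{\left(x y \right)} - \frac{8 y \sin{\left(x y \right)}}{3} - \frac{\cos{\left(x \right)}}{2}.
Matching coefficients of the independent functions:
  [y \sin{\left(x y \right)}]:  - \frac{4 A}{3} = - \frac{8}{3}
  [y^{2} \sin{\left(x y \right)}]:  - \frac{A}{2} = -1
  [y^{4} \sin{\left(x y \right)}]:  \frac{A}{3} = \frac{2}{3}
  [x y^{2} \cos{\left(x y \right)}]:  - \frac{2 A}{3} = - \frac{4}{3}
  [\cos{\left(x \right)}]:  - \frac{B}{6} = - \frac{1}{2}
Solving: A = 2, B = 3.
Check against the point condition:
  u(0, 0) = 3  ⟹  B = 3  ✓
Hence u(x, y) = 2 \sin{\left(x y \right)} + 3 \cos{\left(x \right)}.

Answer: u(x, y) = 2 \sin{\left(x y \right)} + 3 \cos{\left(x \right)}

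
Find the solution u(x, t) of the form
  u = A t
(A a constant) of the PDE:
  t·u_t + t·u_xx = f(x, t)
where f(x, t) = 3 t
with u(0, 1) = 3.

Substitute the ansatz u = A t into the left-hand side.
Derivatives of the ansatz:
  u_t = A
  u_xx = 0
Term by term:
  t·u_t = A t
  t·u_xx = 0
So the left-hand side equals
  A t
This must equal f(x, t) = 3 t identically.
Matching coefficients of the independent functions:
  [t]:  A = 3
Solving: A = 3.
Check against the point condition:
  u(0, 1) = 3  ⟹  A = 3  ✓
Hence u(x, t) = 3 t.

Answer: u(x, t) = 3 t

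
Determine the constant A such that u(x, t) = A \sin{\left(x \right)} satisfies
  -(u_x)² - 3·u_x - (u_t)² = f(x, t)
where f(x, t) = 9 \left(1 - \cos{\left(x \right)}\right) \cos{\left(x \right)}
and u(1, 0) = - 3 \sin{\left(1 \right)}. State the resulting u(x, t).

Substitute the ansatz u = A \sin{\left(x \right)} into the left-hand side.
Derivatives of the ansatz:
  u_x = A \cos{\left(x \right)}
  u_t = 0
Term by term:
  -(u_x)² = - A^{2} \cos^{2}{\left(x \right)}
  -3·u_x = - 3 A \cos{\left(x \right)}
  -(u_t)² = 0
So the left-hand side equals
  - A^{2} \cos^{2}{\left(x \right)} - 3 A \cos{\left(x \right)}
This must equal f(x, t) identically; expanded, f = - 9 \cos^{2}{\left(x \right)} + 9 \cos{\left(x \right)}.
Matching coefficients of the independent functions:
  [\cos{\left(x \right)}]:  - 3 A = 9
  [\cos^{2}{\left(x \right)}]:  - A^{2} = -9
Solving: A = -3.
Check against the point condition:
  u(1, 0) = - 3 \sin{\left(1 \right)}  ⟹  A \sin{\left(1 \right)} = - 3 \sin{\left(1 \right)}  ✓
Hence u(x, t) = - 3 \sin{\left(x \right)}.

Answer: u(x, t) = - 3 \sin{\left(x \right)}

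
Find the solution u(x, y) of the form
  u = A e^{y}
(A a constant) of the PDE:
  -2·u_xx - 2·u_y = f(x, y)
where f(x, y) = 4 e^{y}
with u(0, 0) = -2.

Substitute the ansatz u = A e^{y} into the left-hand side.
Derivatives of the ansatz:
  u_xx = 0
  u_y = A e^{y}
Term by term:
  -2·u_xx = 0
  -2·u_y = - 2 A e^{y}
So the left-hand side equals
  - 2 A e^{y}
This must equal f(x, y) = 4 e^{y} identically.
Matching coefficients of the independent functions:
  [e^{y}]:  - 2 A = 4
Solving: A = -2.
Check against the point condition:
  u(0, 0) = -2  ⟹  A = -2  ✓
Hence u(x, y) = - 2 e^{y}.

Answer: u(x, y) = - 2 e^{y}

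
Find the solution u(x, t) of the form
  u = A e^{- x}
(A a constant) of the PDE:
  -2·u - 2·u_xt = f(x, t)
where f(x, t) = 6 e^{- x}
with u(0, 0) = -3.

Substitute the ansatz u = A e^{- x} into the left-hand side.
Derivatives of the ansatz:
  u_xt = 0
Term by term:
  -2·u = - 2 A e^{- x}
  -2·u_xt = 0
So the left-hand side equals
  - 2 A e^{- x}
This must equal f(x, t) = 6 e^{- x} identically.
Matching coefficients of the independent functions:
  [e^{- x}]:  - 2 A = 6
Solving: A = -3.
Check against the point condition:
  u(0, 0) = -3  ⟹  A = -3  ✓
Hence u(x, t) = - 3 e^{- x}.

Answer: u(x, t) = - 3 e^{- x}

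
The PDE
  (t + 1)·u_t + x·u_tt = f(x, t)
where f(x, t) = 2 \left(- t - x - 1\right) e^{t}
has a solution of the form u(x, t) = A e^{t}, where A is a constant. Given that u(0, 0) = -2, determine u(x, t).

Substitute the ansatz u = A e^{t} into the left-hand side.
Derivatives of the ansatz:
  u_t = A e^{t}
  u_tt = A e^{t}
Term by term:
  (t + 1)·u_t = A t e^{t} + A e^{t}
  x·u_tt = A x e^{t}
So the left-hand side equals
  A t e^{t} + A x e^{t} + A e^{t}
This must equal f(x, t) identically; expanded, f = - 2 t e^{t} - 2 x e^{t} - 2 e^{t}.
Matching coefficients of the independent functions:
  [t e^{t}, x e^{t}, e^{t}]:  A = -2
Solving: A = -2.
Check against the point condition:
  u(0, 0) = -2  ⟹  A = -2  ✓
Hence u(x, t) = - 2 e^{t}.

Answer: u(x, t) = - 2 e^{t}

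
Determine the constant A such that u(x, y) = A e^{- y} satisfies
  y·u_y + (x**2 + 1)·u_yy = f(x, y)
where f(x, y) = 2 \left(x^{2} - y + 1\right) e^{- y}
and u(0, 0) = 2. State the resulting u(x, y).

Substitute the ansatz u = A e^{- y} into the left-hand side.
Derivatives of the ansatz:
  u_y = - A e^{- y}
  u_yy = A e^{- y}
Term by term:
  y·u_y = - A y e^{- y}
  (x**2 + 1)·u_yy = A x^{2} e^{- y} + A e^{- y}
So the left-hand side equals
  A x^{2} e^{- y} - A y e^{- y} + A e^{- y}
This must equal f(x, y) identically; expanded, f = 2 x^{2} e^{- y} - 2 y e^{- y} + 2 e^{- y}.
Matching coefficients of the independent functions:
  [x^{2} e^{- y}, e^{- y}]:  A = 2
  [y e^{- y}]:  - A = -2
Solving: A = 2.
Check against the point condition:
  u(0, 0) = 2  ⟹  A = 2  ✓
Hence u(x, y) = 2 e^{- y}.

Answer: u(x, y) = 2 e^{- y}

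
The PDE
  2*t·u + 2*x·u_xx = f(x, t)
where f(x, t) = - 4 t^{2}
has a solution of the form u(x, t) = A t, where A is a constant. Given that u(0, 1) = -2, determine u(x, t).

Substitute the ansatz u = A t into the left-hand side.
Derivatives of the ansatz:
  u_xx = 0
Term by term:
  2*t·u = 2 A t^{2}
  2*x·u_xx = 0
So the left-hand side equals
  2 A t^{2}
This must equal f(x, t) = - 4 t^{2} identically.
Matching coefficients of the independent functions:
  [t^{2}]:  2 A = -4
Solving: A = -2.
Check against the point condition:
  u(0, 1) = -2  ⟹  A = -2  ✓
Hence u(x, t) = - 2 t.

Answer: u(x, t) = - 2 t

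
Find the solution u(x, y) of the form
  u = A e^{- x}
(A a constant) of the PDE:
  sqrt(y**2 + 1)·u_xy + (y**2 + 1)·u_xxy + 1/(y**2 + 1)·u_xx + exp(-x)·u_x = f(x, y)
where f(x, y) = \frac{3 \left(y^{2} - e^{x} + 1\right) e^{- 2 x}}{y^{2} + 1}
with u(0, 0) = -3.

Substitute the ansatz u = A e^{- x} into the left-hand side.
Derivatives of the ansatz:
  u_xy = 0
  u_xxy = 0
  u_xx = A e^{- x}
  u_x = - A e^{- x}
Term by term:
  sqrt(y**2 + 1)·u_xy = 0
  (y**2 + 1)·u_xxy = 0
  1/(y**2 + 1)·u_xx = \frac{A}{y^{2} e^{x} + e^{x}}
  exp(-x)·u_x = - A e^{- 2 x}
So the left-hand side equals
  - A e^{- 2 x} + \frac{A}{y^{2} e^{x} + e^{x}}
This must equal f(x, y) identically; expanded, f = 3 e^{- 2 x} - \frac{3}{y^{2} e^{x} + e^{x}}.
Matching coefficients of the independent functions:
  [\frac{1}{y^{2} e^{x} + e^{x}}]:  A = -3
  [e^{- 2 x}]:  - A = 3
Solving: A = -3.
Check against the point condition:
  u(0, 0) = -3  ⟹  A = -3  ✓
Hence u(x, y) = - 3 e^{- x}.

Answer: u(x, y) = - 3 e^{- x}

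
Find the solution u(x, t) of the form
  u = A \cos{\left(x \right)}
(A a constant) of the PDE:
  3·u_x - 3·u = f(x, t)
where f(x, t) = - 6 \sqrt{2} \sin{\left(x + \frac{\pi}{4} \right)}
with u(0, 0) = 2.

Substitute the ansatz u = A \cos{\left(x \right)} into the left-hand side.
Derivatives of the ansatz:
  u_x = - A \sin{\left(x \right)}
Term by term:
  3·u_x = - 3 A \sin{\left(x \right)}
  -3·u = - 3 A \cos{\left(x \right)}
So the left-hand side equals
  - 3 A \sin{\left(x \right)} - 3 A \cos{\left(x \right)}
This must equal f(x, t) identically; expanded, f = - 6 \sin{\left(x \right)} - 6 \cos{\left(x \right)}.
Matching coefficients of the independent functions:
  [\sin{\left(x \right)}, \cos{\left(x \right)}]:  - 3 A = -6
Solving: A = 2.
Check against the point condition:
  u(0, 0) = 2  ⟹  A = 2  ✓
Hence u(x, t) = 2 \cos{\left(x \right)}.

Answer: u(x, t) = 2 \cos{\left(x \right)}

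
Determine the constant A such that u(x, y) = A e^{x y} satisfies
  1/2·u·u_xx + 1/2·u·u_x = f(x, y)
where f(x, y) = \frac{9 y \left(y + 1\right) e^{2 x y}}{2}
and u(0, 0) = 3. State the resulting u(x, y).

Answer: u(x, y) = 3 e^{x y}

Derivation:
Substitute the ansatz u = A e^{x y} into the left-hand side.
Derivatives of the ansatz:
  u_xx = A y^{2} e^{x y}
  u_x = A y e^{x y}
Term by term:
  1/2·u·u_xx = \frac{A^{2} y^{2} e^{2 x y}}{2}
  1/2·u·u_x = \frac{A^{2} y e^{2 x y}}{2}
So the left-hand side equals
  \frac{A^{2} y^{2} e^{2 x y}}{2} + \frac{A^{2} y e^{2 x y}}{2}
This must equal f(x, y) identically; expanded, f = \frac{9 y^{2} e^{2 x y}}{2} + \frac{9 y e^{2 x y}}{2}.
Matching coefficients of the independent functions:
  [y e^{2 x y}, y^{2} e^{2 x y}]:  \frac{A^{2}}{2} = \frac{9}{2}
These equations allow (A) = (-3) or (3).
Impose the point condition(s):
  u(0, 0) = 3  ⟹  A = 3
Only A = 3 satisfies everything.
Hence u(x, y) = 3 e^{x y}.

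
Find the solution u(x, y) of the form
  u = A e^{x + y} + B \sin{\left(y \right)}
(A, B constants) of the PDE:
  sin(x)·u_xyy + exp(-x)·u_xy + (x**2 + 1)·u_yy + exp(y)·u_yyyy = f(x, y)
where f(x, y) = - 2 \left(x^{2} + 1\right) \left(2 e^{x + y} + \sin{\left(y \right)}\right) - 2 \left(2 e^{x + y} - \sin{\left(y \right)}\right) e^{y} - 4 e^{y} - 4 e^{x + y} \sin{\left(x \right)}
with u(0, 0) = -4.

Substitute the ansatz u = A e^{x + y} + B \sin{\left(y \right)} into the left-hand side.
Derivatives of the ansatz:
  u_xyy = A e^{x} e^{y}
  u_xy = A e^{x} e^{y}
  u_yy = A e^{x} e^{y} - B \sin{\left(y \right)}
  u_yyyy = A e^{x} e^{y} + B \sin{\left(y \right)}
Term by term:
  sin(x)·u_xyy = A e^{x} e^{y} \sin{\left(x \right)}
  exp(-x)·u_xy = A e^{y}
  (x**2 + 1)·u_yy = A x^{2} e^{x} e^{y} + A e^{x} e^{y} - B x^{2} \sin{\left(y \right)} - B \sin{\left(y \right)}
  exp(y)·u_yyyy = A e^{x} e^{2 y} + B e^{y} \sin{\left(y \right)}
So the left-hand side equals
  A x^{2} e^{x} e^{y} + A e^{x} e^{2 y} + A e^{x} e^{y} \sin{\left(x \right)} + A e^{x} e^{y} + A e^{y} - B x^{2} \sin{\left(y \right)} + B e^{y} \sin{\left(y \right)} - B \sin{\left(y \right)}
This must equal f(x, y) identically; expanded, f = - 4 x^{2} e^{x} e^{y} - 2 x^{2} \sin{\left(y \right)} - 4 e^{x} e^{2 y} - 4 e^{x} e^{y} \sin{\left(x \right)} - 4 e^{x} e^{y} + 2 e^{y} \sin{\left(y \right)} - 4 e^{y} - 2 \sin{\left(y \right)}.
Matching coefficients of the independent functions:
  [x^{2} \sin{\left(y \right)}, \sin{\left(y \right)}]:  - B = -2
  [e^{x} e^{y}, e^{x} e^{2 y}, x^{2} e^{x} e^{y}, e^{x} e^{y} \sin{\left(x \right)}, …]:  A = -4
  [e^{y} \sin{\left(y \right)}]:  B = 2
Solving: A = -4, B = 2.
Check against the point condition:
  u(0, 0) = -4  ⟹  A = -4  ✓
Hence u(x, y) = - 4 e^{x + y} + 2 \sin{\left(y \right)}.

Answer: u(x, y) = - 4 e^{x + y} + 2 \sin{\left(y \right)}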